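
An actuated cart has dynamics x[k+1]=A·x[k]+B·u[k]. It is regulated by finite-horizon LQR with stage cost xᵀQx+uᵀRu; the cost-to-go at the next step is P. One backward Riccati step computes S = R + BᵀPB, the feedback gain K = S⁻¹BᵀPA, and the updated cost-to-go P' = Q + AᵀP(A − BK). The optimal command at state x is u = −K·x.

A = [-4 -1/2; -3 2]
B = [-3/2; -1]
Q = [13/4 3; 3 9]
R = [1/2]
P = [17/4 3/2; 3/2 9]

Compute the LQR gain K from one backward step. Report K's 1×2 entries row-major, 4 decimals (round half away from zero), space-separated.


BᵀP = [-7.8750 -11.2500]
S = R + BᵀPB = [1/2] + [23.0625] = [23.5625]
BᵀPA = [65.2500 -18.5625]
K = S⁻¹·BᵀPA = [2.7692 -0.7878]
A−BK = [0.1538 -1.6817; -0.2308 1.2122]
AᵀP(A−BK) = [4.3077 -3.8462; -3.8462 19.4390]
P' = Q + AᵀP(A−BK) = [7.5577 -0.8462; -0.8462 28.4390]
tr(P') = 35.9967

2.7692 -0.7878


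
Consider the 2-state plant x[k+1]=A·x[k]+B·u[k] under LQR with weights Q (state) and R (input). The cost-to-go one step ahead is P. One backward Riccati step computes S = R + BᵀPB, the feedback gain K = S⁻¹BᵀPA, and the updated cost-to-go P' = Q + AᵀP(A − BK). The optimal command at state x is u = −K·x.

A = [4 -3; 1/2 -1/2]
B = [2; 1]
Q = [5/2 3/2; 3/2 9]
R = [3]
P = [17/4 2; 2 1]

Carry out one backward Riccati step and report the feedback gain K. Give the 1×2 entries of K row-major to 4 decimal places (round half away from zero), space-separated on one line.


BᵀP = [10.5000 5.0000]
S = R + BᵀPB = [3] + [26.0000] = [29.0000]
BᵀPA = [44.5000 -34.0000]
K = S⁻¹·BᵀPA = [1.5345 -1.1724]
A−BK = [0.9310 -0.6552; -1.0345 0.6724]
AᵀP(A−BK) = [7.9655 -6.0776; -6.0776 4.6379]
P' = Q + AᵀP(A−BK) = [10.4655 -4.5776; -4.5776 13.6379]
tr(P') = 24.1034

1.5345 -1.1724


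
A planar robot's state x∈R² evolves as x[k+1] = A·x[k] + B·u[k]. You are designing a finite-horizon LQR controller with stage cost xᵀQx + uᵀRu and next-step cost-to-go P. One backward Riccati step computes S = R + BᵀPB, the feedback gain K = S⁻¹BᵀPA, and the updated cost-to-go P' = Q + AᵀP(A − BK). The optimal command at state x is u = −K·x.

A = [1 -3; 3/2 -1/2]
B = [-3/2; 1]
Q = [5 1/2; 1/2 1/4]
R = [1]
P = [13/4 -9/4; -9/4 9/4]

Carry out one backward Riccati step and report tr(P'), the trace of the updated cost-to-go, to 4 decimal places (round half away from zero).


9.8727

BᵀP = [-7.1250 5.6250]
S = R + BᵀPB = [1] + [16.3125] = [17.3125]
BᵀPA = [1.3125 18.5625]
K = S⁻¹·BᵀPA = [0.0758 1.0722]
A−BK = [1.1137 -1.3917; 1.4242 -1.5722]
AᵀP(A−BK) = [1.4630 -1.5948; -1.5948 3.1597]
P' = Q + AᵀP(A−BK) = [6.4630 -1.0948; -1.0948 3.4097]
tr(P') = 9.8727


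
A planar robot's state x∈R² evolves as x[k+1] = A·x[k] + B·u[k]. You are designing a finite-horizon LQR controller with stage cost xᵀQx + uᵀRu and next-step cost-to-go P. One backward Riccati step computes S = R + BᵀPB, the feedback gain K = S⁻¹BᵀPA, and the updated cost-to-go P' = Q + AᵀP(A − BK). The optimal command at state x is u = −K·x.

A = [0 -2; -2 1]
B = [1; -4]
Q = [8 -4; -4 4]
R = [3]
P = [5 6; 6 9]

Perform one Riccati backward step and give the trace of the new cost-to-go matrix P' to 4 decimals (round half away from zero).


BᵀP = [-19.0000 -30.0000]
S = R + BᵀPB = [3] + [101.0000] = [104.0000]
BᵀPA = [60.0000 8.0000]
K = S⁻¹·BᵀPA = [0.5769 0.0769]
A−BK = [-0.5769 -2.0769; 0.3077 1.3077]
AᵀP(A−BK) = [1.3846 1.3846; 1.3846 4.3846]
P' = Q + AᵀP(A−BK) = [9.3846 -2.6154; -2.6154 8.3846]
tr(P') = 17.7692

17.7692


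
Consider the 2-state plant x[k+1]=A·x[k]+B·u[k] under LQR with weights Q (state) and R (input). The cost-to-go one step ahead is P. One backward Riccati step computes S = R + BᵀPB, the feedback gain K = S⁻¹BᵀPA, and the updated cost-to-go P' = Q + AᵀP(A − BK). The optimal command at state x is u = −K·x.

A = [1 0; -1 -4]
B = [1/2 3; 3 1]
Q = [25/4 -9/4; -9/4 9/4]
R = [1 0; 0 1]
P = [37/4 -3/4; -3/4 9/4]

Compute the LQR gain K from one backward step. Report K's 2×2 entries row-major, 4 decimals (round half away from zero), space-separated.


BᵀP = [2.3750 6.3750; 27.0000 0.0000]
S = R + BᵀPB = [1 0; 0 1] + [20.3125 13.5000; 13.5000 81.0000] = [21.3125 13.5000; 13.5000 82.0000]
BᵀPA = [-4.0000 -25.5000; 27.0000 0.0000]
K = S⁻¹·BᵀPA = [-0.4424 -1.3358; 0.4021 0.2199]
A−BK = [0.0149 0.0081; -0.0749 -0.2126]
AᵀP(A−BK) = [0.3738 0.7192; 0.7192 1.9376]
P' = Q + AᵀP(A−BK) = [6.6238 -1.5308; -1.5308 4.1876]
tr(P') = 10.8113

-0.4424 -1.3358 0.4021 0.2199


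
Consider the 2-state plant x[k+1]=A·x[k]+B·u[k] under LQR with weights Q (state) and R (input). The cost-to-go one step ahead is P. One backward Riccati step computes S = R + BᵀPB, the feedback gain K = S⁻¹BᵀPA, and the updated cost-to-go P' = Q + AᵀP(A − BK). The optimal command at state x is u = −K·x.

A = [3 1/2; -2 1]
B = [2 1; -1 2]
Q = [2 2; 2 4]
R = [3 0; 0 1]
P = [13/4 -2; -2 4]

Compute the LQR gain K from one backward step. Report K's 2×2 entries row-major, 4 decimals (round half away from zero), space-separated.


1.4002 -0.0131 -0.3060 0.4512

BᵀP = [8.5000 -8.0000; -0.7500 6.0000]
S = R + BᵀPB = [3 0; 0 1] + [25.0000 -7.5000; -7.5000 11.2500] = [28.0000 -7.5000; -7.5000 12.2500]
BᵀPA = [41.5000 -3.7500; -14.2500 5.6250]
K = S⁻¹·BᵀPA = [1.4002 -0.0131; -0.3060 0.4512]
A−BK = [0.5057 0.0750; 0.0122 0.0846]
AᵀP(A−BK) = [6.7820 -0.1530; -0.1530 0.2256]
P' = Q + AᵀP(A−BK) = [8.7820 1.8470; 1.8470 4.2256]
tr(P') = 13.0076


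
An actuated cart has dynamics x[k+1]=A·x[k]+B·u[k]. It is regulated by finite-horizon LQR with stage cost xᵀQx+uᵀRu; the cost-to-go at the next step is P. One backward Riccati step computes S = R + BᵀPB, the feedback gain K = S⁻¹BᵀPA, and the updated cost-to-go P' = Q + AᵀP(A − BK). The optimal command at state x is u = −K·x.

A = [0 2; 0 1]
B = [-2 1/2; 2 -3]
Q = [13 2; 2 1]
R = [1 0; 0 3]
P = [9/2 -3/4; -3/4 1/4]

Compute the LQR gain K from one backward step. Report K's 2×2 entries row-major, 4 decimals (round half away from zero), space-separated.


0.0000 -0.7706 0.0000 -0.0921

BᵀP = [-10.5000 2.0000; 4.5000 -1.1250]
S = R + BᵀPB = [1 0; 0 3] + [25.0000 -11.2500; -11.2500 5.6250] = [26.0000 -11.2500; -11.2500 8.6250]
BᵀPA = [0.0000 -19.0000; 0.0000 7.8750]
K = S⁻¹·BᵀPA = [0.0000 -0.7706; 0.0000 -0.0921]
A−BK = [0.0000 0.5048; 0.0000 2.2649]
AᵀP(A−BK) = [0.0000 0.0000; 0.0000 1.3335]
P' = Q + AᵀP(A−BK) = [13.0000 2.0000; 2.0000 2.3335]
tr(P') = 15.3335


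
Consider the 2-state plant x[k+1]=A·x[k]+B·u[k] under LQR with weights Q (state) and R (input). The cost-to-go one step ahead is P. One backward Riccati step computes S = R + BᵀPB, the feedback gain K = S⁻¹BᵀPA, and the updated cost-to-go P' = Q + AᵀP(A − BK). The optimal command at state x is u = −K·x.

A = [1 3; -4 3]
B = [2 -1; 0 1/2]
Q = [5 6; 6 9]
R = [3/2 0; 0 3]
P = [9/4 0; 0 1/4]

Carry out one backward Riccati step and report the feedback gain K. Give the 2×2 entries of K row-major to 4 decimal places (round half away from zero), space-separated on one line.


0.3245 1.2111 -0.2427 -0.1741

BᵀP = [4.5000 0.0000; -2.2500 0.1250]
S = R + BᵀPB = [3/2 0; 0 3] + [9.0000 -4.5000; -4.5000 2.3125] = [10.5000 -4.5000; -4.5000 5.3125]
BᵀPA = [4.5000 13.5000; -2.7500 -6.3750]
K = S⁻¹·BᵀPA = [0.3245 1.2111; -0.2427 -0.1741]
A−BK = [0.1082 0.4037; -3.8786 3.0871]
AᵀP(A−BK) = [4.1220 -2.1788; -2.1788 5.0402]
P' = Q + AᵀP(A−BK) = [9.1220 3.8212; 3.8212 14.0402]
tr(P') = 23.1623


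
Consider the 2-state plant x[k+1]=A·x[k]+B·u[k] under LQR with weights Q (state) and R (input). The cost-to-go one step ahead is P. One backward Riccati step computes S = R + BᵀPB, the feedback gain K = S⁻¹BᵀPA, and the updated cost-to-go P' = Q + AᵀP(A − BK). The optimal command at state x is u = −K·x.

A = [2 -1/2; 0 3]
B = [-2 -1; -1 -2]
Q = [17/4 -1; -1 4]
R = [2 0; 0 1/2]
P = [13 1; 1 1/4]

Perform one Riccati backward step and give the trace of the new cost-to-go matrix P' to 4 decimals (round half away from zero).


BᵀP = [-27.0000 -2.2500; -15.0000 -1.5000]
S = R + BᵀPB = [2 0; 0 1/2] + [56.2500 31.5000; 31.5000 18.0000] = [58.2500 31.5000; 31.5000 18.5000]
BᵀPA = [-54.0000 6.7500; -30.0000 3.0000]
K = S⁻¹·BᵀPA = [-0.6325 0.3558; -0.5447 -0.4436]
A−BK = [0.1903 -0.2321; -1.7218 2.4685]
AᵀP(A−BK) = [1.5051 -1.0966; -1.0966 1.4294]
P' = Q + AᵀP(A−BK) = [5.7551 -2.0966; -2.0966 5.4294]
tr(P') = 11.1845

11.1845


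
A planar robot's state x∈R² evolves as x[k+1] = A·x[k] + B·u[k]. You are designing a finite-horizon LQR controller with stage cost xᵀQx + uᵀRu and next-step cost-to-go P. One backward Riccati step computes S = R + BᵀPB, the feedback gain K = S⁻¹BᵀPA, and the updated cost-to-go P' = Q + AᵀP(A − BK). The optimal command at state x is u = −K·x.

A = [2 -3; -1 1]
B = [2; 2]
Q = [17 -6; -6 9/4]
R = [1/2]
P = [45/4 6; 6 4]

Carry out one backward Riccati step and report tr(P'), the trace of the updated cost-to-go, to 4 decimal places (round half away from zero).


27.8995

BᵀP = [34.5000 20.0000]
S = R + BᵀPB = [1/2] + [109.0000] = [109.5000]
BᵀPA = [49.0000 -83.5000]
K = S⁻¹·BᵀPA = [0.4475 -0.7626]
A−BK = [1.1050 -1.4749; -1.8950 2.5251]
AᵀP(A−BK) = [3.0731 -4.1347; -4.1347 5.5765]
P' = Q + AᵀP(A−BK) = [20.0731 -10.1347; -10.1347 7.8265]
tr(P') = 27.8995


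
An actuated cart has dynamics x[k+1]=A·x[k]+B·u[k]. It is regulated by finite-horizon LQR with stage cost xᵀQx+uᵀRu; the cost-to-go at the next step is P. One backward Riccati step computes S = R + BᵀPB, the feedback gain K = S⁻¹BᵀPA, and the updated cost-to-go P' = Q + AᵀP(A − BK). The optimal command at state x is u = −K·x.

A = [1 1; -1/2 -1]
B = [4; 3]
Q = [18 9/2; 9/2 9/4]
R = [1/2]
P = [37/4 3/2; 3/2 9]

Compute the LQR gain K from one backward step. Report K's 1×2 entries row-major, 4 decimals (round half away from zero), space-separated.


BᵀP = [41.5000 33.0000]
S = R + BᵀPB = [1/2] + [265.0000] = [265.5000]
BᵀPA = [25.0000 8.5000]
K = S⁻¹·BᵀPA = [0.0942 0.0320]
A−BK = [0.6234 0.8719; -0.7825 -1.0960]
AᵀP(A−BK) = [7.6460 10.6996; 10.6996 14.9779]
P' = Q + AᵀP(A−BK) = [25.6460 15.1996; 15.1996 17.2279]
tr(P') = 42.8738

0.0942 0.0320


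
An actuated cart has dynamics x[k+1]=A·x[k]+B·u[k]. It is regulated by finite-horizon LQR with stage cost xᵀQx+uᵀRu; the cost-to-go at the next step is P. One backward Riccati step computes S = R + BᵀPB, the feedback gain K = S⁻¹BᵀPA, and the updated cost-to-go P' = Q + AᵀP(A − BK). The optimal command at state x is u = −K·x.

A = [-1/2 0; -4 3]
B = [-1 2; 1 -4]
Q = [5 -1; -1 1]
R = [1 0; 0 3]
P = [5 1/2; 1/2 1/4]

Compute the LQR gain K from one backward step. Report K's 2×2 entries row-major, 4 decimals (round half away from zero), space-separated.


BᵀP = [-4.5000 -0.2500; 8.0000 0.0000]
S = R + BᵀPB = [1 0; 0 3] + [4.2500 -8.0000; -8.0000 16.0000] = [5.2500 -8.0000; -8.0000 19.0000]
BᵀPA = [3.2500 -0.7500; -4.0000 0.0000]
K = S⁻¹·BᵀPA = [0.8322 -0.3986; 0.1399 -0.1678]
A−BK = [0.0524 -0.0629; -4.2727 2.7273]
AᵀP(A−BK) = [5.1049 -3.1259; -3.1259 1.9510]
P' = Q + AᵀP(A−BK) = [10.1049 -4.1259; -4.1259 2.9510]
tr(P') = 13.0559

0.8322 -0.3986 0.1399 -0.1678


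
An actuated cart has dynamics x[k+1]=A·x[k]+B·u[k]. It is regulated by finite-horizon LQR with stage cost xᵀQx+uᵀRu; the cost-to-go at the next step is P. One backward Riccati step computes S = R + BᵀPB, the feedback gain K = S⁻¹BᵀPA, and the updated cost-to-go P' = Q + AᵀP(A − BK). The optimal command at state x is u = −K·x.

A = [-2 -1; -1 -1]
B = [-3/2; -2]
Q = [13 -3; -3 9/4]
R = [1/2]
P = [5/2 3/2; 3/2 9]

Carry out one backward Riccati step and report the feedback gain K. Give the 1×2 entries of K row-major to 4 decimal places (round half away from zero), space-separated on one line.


0.6601 0.5281

BᵀP = [-6.7500 -20.2500]
S = R + BᵀPB = [1/2] + [50.6250] = [51.1250]
BᵀPA = [33.7500 27.0000]
K = S⁻¹·BᵀPA = [0.6601 0.5281]
A−BK = [-1.0098 -0.2078; 0.3203 0.0562]
AᵀP(A−BK) = [2.7200 0.6760; 0.6760 0.2408]
P' = Q + AᵀP(A−BK) = [15.7200 -2.3240; -2.3240 2.4908]
tr(P') = 18.2109


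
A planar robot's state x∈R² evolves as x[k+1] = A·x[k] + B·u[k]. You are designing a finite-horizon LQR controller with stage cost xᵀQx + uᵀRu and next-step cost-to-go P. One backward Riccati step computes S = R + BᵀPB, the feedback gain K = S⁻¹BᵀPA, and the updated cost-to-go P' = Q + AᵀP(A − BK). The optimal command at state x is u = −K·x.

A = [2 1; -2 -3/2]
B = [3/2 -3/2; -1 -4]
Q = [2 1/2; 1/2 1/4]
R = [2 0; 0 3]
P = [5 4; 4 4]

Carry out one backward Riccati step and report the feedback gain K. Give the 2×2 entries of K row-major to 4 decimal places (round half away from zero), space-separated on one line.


BᵀP = [3.5000 2.0000; -23.5000 -22.0000]
S = R + BᵀPB = [2 0; 0 3] + [3.2500 -13.2500; -13.2500 123.2500] = [5.2500 -13.2500; -13.2500 126.2500]
BᵀPA = [3.0000 0.5000; -3.0000 9.5000]
K = S⁻¹·BᵀPA = [0.6957 0.3879; 0.0493 0.1160]
A−BK = [1.0303 0.5921; -1.1072 -0.6483]
AᵀP(A−BK) = [2.0605 1.1842; 1.1842 0.7045]
P' = Q + AᵀP(A−BK) = [4.0605 1.6842; 1.6842 0.9545]
tr(P') = 5.0150

0.6957 0.3879 0.0493 0.1160


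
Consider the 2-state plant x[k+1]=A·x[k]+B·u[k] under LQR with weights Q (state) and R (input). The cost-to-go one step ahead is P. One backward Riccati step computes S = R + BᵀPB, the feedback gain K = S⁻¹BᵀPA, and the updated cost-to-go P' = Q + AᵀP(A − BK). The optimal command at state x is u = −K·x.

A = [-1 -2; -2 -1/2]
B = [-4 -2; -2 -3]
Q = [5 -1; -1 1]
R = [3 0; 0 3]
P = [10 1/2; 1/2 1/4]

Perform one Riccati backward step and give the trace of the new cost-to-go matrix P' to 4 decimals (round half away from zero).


BᵀP = [-41.0000 -2.5000; -21.5000 -1.7500]
S = R + BᵀPB = [3 0; 0 3] + [169.0000 89.5000; 89.5000 48.2500] = [172.0000 89.5000; 89.5000 51.2500]
BᵀPA = [46.0000 83.2500; 25.0000 43.8750]
K = S⁻¹·BᵀPA = [0.1491 0.4222; 0.2274 0.1188]
A−BK = [0.0513 -0.0736; -1.0196 0.7008]
AᵀP(A−BK) = [0.4557 0.1090; 0.1090 0.7025]
P' = Q + AᵀP(A−BK) = [5.4557 -0.8910; -0.8910 1.7025]
tr(P') = 7.1582

7.1582


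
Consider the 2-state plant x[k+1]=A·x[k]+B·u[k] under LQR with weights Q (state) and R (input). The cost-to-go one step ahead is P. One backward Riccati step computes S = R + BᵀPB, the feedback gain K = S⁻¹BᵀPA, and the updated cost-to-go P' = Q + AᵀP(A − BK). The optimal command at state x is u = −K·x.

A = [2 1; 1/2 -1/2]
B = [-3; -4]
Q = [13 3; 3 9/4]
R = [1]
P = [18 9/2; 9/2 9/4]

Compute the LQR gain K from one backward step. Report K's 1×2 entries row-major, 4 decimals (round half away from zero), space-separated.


BᵀP = [-72.0000 -22.5000]
S = R + BᵀPB = [1] + [306.0000] = [307.0000]
BᵀPA = [-155.2500 -60.7500]
K = S⁻¹·BᵀPA = [-0.5057 -0.1979]
A−BK = [0.4829 0.4064; -1.5228 -1.2915]
AᵀP(A−BK) = [3.0525 2.4662; 2.4662 2.0411]
P' = Q + AᵀP(A−BK) = [16.0525 5.4662; 5.4662 4.2911]
tr(P') = 20.3436

-0.5057 -0.1979


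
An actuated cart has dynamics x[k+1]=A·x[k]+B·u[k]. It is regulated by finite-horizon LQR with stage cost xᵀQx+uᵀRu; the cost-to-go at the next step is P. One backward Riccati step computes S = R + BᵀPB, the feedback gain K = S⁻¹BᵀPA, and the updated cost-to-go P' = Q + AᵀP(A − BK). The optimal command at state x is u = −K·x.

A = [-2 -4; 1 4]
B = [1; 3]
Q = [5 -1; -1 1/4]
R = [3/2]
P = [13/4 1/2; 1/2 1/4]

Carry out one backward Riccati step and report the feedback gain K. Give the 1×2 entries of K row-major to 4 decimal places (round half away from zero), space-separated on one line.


BᵀP = [4.7500 1.2500]
S = R + BᵀPB = [3/2] + [8.5000] = [10.0000]
BᵀPA = [-8.2500 -14.0000]
K = S⁻¹·BᵀPA = [-0.8250 -1.4000]
A−BK = [-1.1750 -2.6000; 3.4750 8.2000]
AᵀP(A−BK) = [4.4438 9.4500; 9.4500 20.4000]
P' = Q + AᵀP(A−BK) = [9.4438 8.4500; 8.4500 20.6500]
tr(P') = 30.0938

-0.8250 -1.4000


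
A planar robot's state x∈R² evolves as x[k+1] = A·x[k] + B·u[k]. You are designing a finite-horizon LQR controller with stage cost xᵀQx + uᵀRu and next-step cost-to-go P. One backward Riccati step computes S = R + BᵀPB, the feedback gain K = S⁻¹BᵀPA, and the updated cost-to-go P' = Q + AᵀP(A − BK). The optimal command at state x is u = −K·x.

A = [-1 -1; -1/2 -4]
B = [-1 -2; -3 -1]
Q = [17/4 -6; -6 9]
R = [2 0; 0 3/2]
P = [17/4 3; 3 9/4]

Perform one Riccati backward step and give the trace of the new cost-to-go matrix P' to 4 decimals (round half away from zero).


15.1858

BᵀP = [-13.2500 -9.7500; -11.5000 -8.2500]
S = R + BᵀPB = [2 0; 0 3/2] + [42.5000 36.2500; 36.2500 31.2500] = [44.5000 36.2500; 36.2500 32.7500]
BᵀPA = [18.1250 52.2500; 15.6250 44.5000]
K = S⁻¹·BᵀPA = [0.1897 0.6843; 0.2671 0.6014]
A−BK = [-0.2761 0.8870; 0.3362 -1.3458]
AᵀP(A−BK) = [0.2003 0.4510; 0.4510 1.7355]
P' = Q + AᵀP(A−BK) = [4.4503 -5.5490; -5.5490 10.7355]
tr(P') = 15.1858


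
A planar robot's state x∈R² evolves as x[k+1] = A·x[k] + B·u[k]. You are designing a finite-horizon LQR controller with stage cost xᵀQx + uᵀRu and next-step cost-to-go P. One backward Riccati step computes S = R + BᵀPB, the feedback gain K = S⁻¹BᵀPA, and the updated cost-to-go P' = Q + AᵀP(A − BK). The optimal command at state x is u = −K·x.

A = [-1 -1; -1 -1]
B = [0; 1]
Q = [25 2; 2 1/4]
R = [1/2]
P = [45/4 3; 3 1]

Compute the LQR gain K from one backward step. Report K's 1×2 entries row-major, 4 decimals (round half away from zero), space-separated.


BᵀP = [3.0000 1.0000]
S = R + BᵀPB = [1/2] + [1.0000] = [1.5000]
BᵀPA = [-4.0000 -4.0000]
K = S⁻¹·BᵀPA = [-2.6667 -2.6667]
A−BK = [-1.0000 -1.0000; 1.6667 1.6667]
AᵀP(A−BK) = [7.5833 7.5833; 7.5833 7.5833]
P' = Q + AᵀP(A−BK) = [32.5833 9.5833; 9.5833 7.8333]
tr(P') = 40.4167

-2.6667 -2.6667


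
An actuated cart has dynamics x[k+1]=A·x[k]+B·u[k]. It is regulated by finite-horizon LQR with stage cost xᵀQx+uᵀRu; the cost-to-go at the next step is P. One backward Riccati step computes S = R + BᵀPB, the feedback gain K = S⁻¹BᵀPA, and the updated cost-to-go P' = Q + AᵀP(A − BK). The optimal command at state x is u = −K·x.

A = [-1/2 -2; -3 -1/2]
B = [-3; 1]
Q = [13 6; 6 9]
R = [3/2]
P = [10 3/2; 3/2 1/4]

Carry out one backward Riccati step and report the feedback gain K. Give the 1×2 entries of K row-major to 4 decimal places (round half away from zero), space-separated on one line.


0.3263 0.7145

BᵀP = [-28.5000 -4.2500]
S = R + BᵀPB = [3/2] + [81.2500] = [82.7500]
BᵀPA = [27.0000 59.1250]
K = S⁻¹·BᵀPA = [0.3263 0.7145]
A−BK = [0.4789 0.1435; -3.3263 -1.2145]
AᵀP(A−BK) = [0.4403 0.4585; 0.4585 0.8176]
P' = Q + AᵀP(A−BK) = [13.4403 6.4585; 6.4585 9.8176]
tr(P') = 23.2579


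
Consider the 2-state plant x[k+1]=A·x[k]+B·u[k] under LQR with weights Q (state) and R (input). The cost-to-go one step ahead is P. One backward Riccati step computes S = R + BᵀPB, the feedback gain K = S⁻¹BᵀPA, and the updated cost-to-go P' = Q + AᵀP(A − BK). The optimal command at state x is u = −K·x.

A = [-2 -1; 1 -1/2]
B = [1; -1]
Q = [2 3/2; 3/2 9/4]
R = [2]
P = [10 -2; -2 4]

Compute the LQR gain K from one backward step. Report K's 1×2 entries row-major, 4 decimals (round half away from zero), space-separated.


-1.5000 -0.4500

BᵀP = [12.0000 -6.0000]
S = R + BᵀPB = [2] + [18.0000] = [20.0000]
BᵀPA = [-30.0000 -9.0000]
K = S⁻¹·BᵀPA = [-1.5000 -0.4500]
A−BK = [-0.5000 -0.5500; -0.5000 -0.9500]
AᵀP(A−BK) = [7.0000 4.5000; 4.5000 4.9500]
P' = Q + AᵀP(A−BK) = [9.0000 6.0000; 6.0000 7.2000]
tr(P') = 16.2000


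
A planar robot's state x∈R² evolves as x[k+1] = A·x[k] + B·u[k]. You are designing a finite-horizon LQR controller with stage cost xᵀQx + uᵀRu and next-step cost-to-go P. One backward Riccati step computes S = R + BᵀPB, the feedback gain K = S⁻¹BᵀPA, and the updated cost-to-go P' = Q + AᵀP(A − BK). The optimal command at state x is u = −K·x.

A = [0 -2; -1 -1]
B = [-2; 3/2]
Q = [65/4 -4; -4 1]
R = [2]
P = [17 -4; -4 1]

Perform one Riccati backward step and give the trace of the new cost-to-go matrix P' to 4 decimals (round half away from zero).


BᵀP = [-40.0000 9.5000]
S = R + BᵀPB = [2] + [94.2500] = [96.2500]
BᵀPA = [-9.5000 70.5000]
K = S⁻¹·BᵀPA = [-0.0987 0.7325]
A−BK = [-0.1974 -0.5351; -0.8519 -2.0987]
AᵀP(A−BK) = [0.0623 -0.0416; -0.0416 1.3610]
P' = Q + AᵀP(A−BK) = [16.3123 -4.0416; -4.0416 2.3610]
tr(P') = 18.6734

18.6734


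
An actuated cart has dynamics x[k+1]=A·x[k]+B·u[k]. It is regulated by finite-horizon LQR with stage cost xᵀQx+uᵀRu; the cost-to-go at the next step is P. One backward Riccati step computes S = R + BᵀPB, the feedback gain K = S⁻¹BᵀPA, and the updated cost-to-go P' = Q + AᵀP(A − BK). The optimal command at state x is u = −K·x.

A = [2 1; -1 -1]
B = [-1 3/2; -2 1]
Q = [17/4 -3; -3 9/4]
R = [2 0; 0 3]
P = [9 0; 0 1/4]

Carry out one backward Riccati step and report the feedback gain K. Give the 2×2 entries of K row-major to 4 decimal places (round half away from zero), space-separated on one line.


-0.4273 -0.1657 0.8837 0.4651

BᵀP = [-9.0000 -0.5000; 13.5000 0.2500]
S = R + BᵀPB = [2 0; 0 3] + [10.0000 -14.0000; -14.0000 20.5000] = [12.0000 -14.0000; -14.0000 23.5000]
BᵀPA = [-17.5000 -8.5000; 26.7500 13.2500]
K = S⁻¹·BᵀPA = [-0.4273 -0.1657; 0.8837 0.4651]
A−BK = [0.2471 0.1366; -2.7384 -1.7965]
AᵀP(A−BK) = [5.1323 2.9084; 2.9084 1.6788]
P' = Q + AᵀP(A−BK) = [9.3823 -0.0916; -0.0916 3.9288]
tr(P') = 13.3110


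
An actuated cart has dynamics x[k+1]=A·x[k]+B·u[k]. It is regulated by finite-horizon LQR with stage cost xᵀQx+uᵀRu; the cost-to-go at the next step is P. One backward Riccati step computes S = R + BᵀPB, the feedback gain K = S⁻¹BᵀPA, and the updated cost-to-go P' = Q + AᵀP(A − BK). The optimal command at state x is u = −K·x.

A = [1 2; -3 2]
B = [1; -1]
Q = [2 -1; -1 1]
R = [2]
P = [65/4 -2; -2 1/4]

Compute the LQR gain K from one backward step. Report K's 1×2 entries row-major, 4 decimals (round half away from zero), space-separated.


1.1111 1.4222

BᵀP = [18.2500 -2.2500]
S = R + BᵀPB = [2] + [20.5000] = [22.5000]
BᵀPA = [25.0000 32.0000]
K = S⁻¹·BᵀPA = [1.1111 1.4222]
A−BK = [-0.1111 0.5778; -1.8889 3.4222]
AᵀP(A−BK) = [2.7222 3.4444; 3.4444 4.4889]
P' = Q + AᵀP(A−BK) = [4.7222 2.4444; 2.4444 5.4889]
tr(P') = 10.2111


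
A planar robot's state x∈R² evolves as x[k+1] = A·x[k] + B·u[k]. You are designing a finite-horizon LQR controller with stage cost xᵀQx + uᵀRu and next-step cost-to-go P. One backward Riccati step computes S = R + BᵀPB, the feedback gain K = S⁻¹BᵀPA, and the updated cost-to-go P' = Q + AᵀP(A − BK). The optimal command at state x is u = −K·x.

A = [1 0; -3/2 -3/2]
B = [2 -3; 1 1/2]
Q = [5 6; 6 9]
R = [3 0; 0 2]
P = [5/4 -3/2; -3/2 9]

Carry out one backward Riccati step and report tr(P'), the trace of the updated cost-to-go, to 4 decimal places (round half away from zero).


21.7557

BᵀP = [1.0000 6.0000; -4.5000 9.0000]
S = R + BᵀPB = [3 0; 0 2] + [8.0000 0.0000; 0.0000 18.0000] = [11.0000 0.0000; 0.0000 20.0000]
BᵀPA = [-8.0000 -9.0000; -18.0000 -13.5000]
K = S⁻¹·BᵀPA = [-0.7273 -0.8182; -0.9000 -0.6750]
A−BK = [-0.2455 -0.3886; -0.3227 -0.3443]
AᵀP(A−BK) = [3.9818 3.8045; 3.8045 3.7739]
P' = Q + AᵀP(A−BK) = [8.9818 9.8045; 9.8045 12.7739]
tr(P') = 21.7557


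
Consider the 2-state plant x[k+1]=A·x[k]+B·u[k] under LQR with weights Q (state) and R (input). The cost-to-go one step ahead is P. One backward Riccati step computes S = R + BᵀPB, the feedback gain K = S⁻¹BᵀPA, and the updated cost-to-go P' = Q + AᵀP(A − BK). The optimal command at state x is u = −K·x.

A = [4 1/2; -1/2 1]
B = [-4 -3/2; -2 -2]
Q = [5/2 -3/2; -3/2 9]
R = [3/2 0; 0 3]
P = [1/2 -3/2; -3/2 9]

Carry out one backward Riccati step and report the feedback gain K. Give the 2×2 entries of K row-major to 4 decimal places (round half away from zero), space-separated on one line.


-0.4200 -0.1772 0.8458 -0.3418

BᵀP = [1.0000 -12.0000; 2.2500 -15.7500]
S = R + BᵀPB = [3/2 0; 0 3] + [20.0000 22.5000; 22.5000 28.1250] = [21.5000 22.5000; 22.5000 31.1250]
BᵀPA = [10.0000 -11.5000; 16.8750 -14.6250]
K = S⁻¹·BᵀPA = [-0.4200 -0.1772; 0.8458 -0.3418]
A−BK = [3.5886 -0.7215; 0.3516 -0.0380]
AᵀP(A−BK) = [6.1774 -1.5854; -1.5854 0.5886]
P' = Q + AᵀP(A−BK) = [8.6774 -3.0854; -3.0854 9.5886]
tr(P') = 18.2660


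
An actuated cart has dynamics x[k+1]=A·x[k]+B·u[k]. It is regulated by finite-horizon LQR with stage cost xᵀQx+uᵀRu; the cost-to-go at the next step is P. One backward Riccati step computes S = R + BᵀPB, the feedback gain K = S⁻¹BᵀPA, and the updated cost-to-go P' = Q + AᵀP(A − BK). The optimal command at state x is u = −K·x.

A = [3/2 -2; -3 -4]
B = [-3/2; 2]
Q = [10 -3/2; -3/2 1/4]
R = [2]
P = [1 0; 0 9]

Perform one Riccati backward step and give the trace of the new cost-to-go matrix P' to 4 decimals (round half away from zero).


44.6040

BᵀP = [-1.5000 18.0000]
S = R + BᵀPB = [2] + [38.2500] = [40.2500]
BᵀPA = [-56.2500 -69.0000]
K = S⁻¹·BᵀPA = [-1.3975 -1.7143]
A−BK = [-0.5963 -4.5714; -0.2050 -0.5714]
AᵀP(A−BK) = [4.6398 8.5714; 8.5714 29.7143]
P' = Q + AᵀP(A−BK) = [14.6398 7.0714; 7.0714 29.9643]
tr(P') = 44.6040


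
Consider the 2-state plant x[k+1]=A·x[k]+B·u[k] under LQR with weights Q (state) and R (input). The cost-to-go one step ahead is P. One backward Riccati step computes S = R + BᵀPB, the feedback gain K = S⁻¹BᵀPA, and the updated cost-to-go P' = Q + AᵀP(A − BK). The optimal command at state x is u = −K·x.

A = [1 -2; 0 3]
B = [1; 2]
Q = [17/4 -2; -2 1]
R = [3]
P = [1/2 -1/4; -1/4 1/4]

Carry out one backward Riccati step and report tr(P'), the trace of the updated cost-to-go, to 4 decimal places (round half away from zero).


BᵀP = [0.0000 0.2500]
S = R + BᵀPB = [3] + [0.5000] = [3.5000]
BᵀPA = [0.0000 0.7500]
K = S⁻¹·BᵀPA = [0.0000 0.2143]
A−BK = [1.0000 -2.2143; 0.0000 2.5714]
AᵀP(A−BK) = [0.5000 -1.7500; -1.7500 7.0893]
P' = Q + AᵀP(A−BK) = [4.7500 -3.7500; -3.7500 8.0893]
tr(P') = 12.8393

12.8393


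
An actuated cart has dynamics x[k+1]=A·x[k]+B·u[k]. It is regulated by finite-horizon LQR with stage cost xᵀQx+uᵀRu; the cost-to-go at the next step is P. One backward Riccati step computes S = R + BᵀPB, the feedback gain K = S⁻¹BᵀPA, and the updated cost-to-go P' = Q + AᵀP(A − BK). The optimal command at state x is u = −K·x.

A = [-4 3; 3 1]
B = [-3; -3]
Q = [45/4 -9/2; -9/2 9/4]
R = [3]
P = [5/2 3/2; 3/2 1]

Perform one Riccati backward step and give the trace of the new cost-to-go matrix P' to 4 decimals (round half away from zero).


17.6585

BᵀP = [-12.0000 -7.5000]
S = R + BᵀPB = [3] + [58.5000] = [61.5000]
BᵀPA = [25.5000 -43.5000]
K = S⁻¹·BᵀPA = [0.4146 -0.7073]
A−BK = [-2.7561 0.8780; 4.2439 -1.1220]
AᵀP(A−BK) = [2.4268 -1.4634; -1.4634 1.7317]
P' = Q + AᵀP(A−BK) = [13.6768 -5.9634; -5.9634 3.9817]
tr(P') = 17.6585


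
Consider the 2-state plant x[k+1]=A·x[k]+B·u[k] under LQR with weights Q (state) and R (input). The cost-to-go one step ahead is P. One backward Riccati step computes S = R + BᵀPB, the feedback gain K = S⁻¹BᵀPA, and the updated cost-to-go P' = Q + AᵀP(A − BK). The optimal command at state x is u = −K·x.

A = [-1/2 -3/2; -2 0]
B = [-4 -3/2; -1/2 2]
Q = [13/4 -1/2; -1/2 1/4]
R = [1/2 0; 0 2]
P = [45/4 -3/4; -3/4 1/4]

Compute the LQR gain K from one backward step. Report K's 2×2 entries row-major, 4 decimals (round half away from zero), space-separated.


0.2061 0.3555 -0.2756 0.0526

BᵀP = [-44.6250 2.8750; -18.3750 1.6250]
S = R + BᵀPB = [1/2 0; 0 2] + [177.0625 72.6875; 72.6875 30.8125] = [177.5625 72.6875; 72.6875 32.8125]
BᵀPA = [16.5625 66.9375; 5.9375 27.5625]
K = S⁻¹·BᵀPA = [0.2061 0.3555; -0.2756 0.0526]
A−BK = [-0.0890 0.0007; -1.3457 0.0725]
AᵀP(A−BK) = [0.5354 -0.0119; -0.0119 0.0700]
P' = Q + AᵀP(A−BK) = [3.7854 -0.5119; -0.5119 0.3200]
tr(P') = 4.1053


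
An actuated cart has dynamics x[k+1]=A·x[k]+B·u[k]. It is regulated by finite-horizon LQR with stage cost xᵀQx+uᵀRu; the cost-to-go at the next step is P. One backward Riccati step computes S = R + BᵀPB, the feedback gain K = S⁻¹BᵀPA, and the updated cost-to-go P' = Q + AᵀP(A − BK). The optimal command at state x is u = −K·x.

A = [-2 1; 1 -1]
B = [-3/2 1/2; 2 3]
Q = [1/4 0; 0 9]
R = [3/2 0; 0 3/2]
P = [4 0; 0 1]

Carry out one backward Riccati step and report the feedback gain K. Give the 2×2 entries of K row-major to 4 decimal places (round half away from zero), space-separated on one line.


BᵀP = [-6.0000 2.0000; 2.0000 3.0000]
S = R + BᵀPB = [3/2 0; 0 3/2] + [13.0000 3.0000; 3.0000 10.0000] = [14.5000 3.0000; 3.0000 11.5000]
BᵀPA = [14.0000 -8.0000; -1.0000 -1.0000]
K = S⁻¹·BᵀPA = [1.0396 -0.5642; -0.3582 0.0602]
A−BK = [-0.2615 0.1236; -0.0048 -0.0523]
AᵀP(A−BK) = [2.0872 -1.0412; -1.0412 0.5468]
P' = Q + AᵀP(A−BK) = [2.3372 -1.0412; -1.0412 9.5468]
tr(P') = 11.8839

1.0396 -0.5642 -0.3582 0.0602


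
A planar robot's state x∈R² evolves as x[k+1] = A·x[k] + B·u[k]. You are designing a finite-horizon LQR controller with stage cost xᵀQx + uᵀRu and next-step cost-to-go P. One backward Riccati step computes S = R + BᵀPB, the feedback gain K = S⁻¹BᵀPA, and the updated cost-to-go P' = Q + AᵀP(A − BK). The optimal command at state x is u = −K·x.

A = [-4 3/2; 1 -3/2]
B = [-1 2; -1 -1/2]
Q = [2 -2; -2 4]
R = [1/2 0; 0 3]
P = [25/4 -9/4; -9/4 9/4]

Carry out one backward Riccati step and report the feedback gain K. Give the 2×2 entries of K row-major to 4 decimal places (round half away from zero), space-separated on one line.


0.5662 0.3848 -1.6815 0.9665

BᵀP = [-4.0000 0.0000; 13.6250 -5.6250]
S = R + BᵀPB = [1/2 0; 0 3] + [4.0000 -8.0000; -8.0000 30.0625] = [4.5000 -8.0000; -8.0000 33.0625]
BᵀPA = [16.0000 -6.0000; -60.1250 28.8750]
K = S⁻¹·BᵀPA = [0.5662 0.3848; -1.6815 0.9665]
A−BK = [-0.0708 -0.0481; 0.7254 -0.6320]
AᵀP(A−BK) = [10.0892 -5.7987; -5.7987 3.6524]
P' = Q + AᵀP(A−BK) = [12.0892 -7.7987; -7.7987 7.6524]
tr(P') = 19.7416


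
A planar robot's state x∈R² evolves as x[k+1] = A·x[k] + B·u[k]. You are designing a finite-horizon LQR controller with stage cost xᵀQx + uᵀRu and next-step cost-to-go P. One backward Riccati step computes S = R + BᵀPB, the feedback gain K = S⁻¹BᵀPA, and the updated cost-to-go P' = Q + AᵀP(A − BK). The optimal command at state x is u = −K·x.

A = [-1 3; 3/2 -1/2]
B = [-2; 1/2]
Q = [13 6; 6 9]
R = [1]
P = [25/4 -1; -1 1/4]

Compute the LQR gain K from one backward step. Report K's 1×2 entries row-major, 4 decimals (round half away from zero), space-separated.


0.5768 -1.4276

BᵀP = [-13.0000 2.1250]
S = R + BᵀPB = [1] + [27.0625] = [28.0625]
BᵀPA = [16.1875 -40.0625]
K = S⁻¹·BᵀPA = [0.5768 -1.4276]
A−BK = [0.1537 0.1448; 1.2116 0.2138]
AᵀP(A−BK) = [0.4749 -0.8280; -0.8280 2.1186]
P' = Q + AᵀP(A−BK) = [13.4749 5.1720; 5.1720 11.1186]
tr(P') = 24.5935


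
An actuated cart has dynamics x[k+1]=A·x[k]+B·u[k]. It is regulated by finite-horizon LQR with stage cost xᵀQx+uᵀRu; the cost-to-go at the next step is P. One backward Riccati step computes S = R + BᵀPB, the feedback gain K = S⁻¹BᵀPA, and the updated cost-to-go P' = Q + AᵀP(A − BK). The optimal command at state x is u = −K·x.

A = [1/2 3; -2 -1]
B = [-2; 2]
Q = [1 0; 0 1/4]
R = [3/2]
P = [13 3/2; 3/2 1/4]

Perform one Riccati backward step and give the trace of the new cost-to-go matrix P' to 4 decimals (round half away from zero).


BᵀP = [-23.0000 -2.5000]
S = R + BᵀPB = [3/2] + [41.0000] = [42.5000]
BᵀPA = [-6.5000 -66.5000]
K = S⁻¹·BᵀPA = [-0.1529 -1.5647]
A−BK = [0.1941 -0.1294; -1.6941 2.1294]
AᵀP(A−BK) = [0.2559 0.0794; 0.0794 4.1971]
P' = Q + AᵀP(A−BK) = [1.2559 0.0794; 0.0794 4.4471]
tr(P') = 5.7029

5.7029


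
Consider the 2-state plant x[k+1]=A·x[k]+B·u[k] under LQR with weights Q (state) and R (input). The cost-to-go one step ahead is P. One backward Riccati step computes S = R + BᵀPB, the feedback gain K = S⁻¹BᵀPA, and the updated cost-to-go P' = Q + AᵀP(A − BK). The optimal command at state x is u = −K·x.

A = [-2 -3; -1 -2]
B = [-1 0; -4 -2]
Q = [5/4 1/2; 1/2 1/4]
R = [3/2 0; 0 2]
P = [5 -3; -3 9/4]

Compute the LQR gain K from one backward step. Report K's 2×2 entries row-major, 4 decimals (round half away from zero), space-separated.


BᵀP = [7.0000 -6.0000; 6.0000 -4.5000]
S = R + BᵀPB = [3/2 0; 0 2] + [17.0000 12.0000; 12.0000 9.0000] = [18.5000 12.0000; 12.0000 11.0000]
BᵀPA = [-8.0000 -9.0000; -7.5000 -9.0000]
K = S⁻¹·BᵀPA = [0.0336 0.1513; -0.7185 -0.9832]
A−BK = [-1.9664 -2.8487; -2.3025 -3.3613]
AᵀP(A−BK) = [5.1303 7.3361; 7.3361 10.5126]
P' = Q + AᵀP(A−BK) = [6.3803 7.8361; 7.8361 10.7626]
tr(P') = 17.1429

0.0336 0.1513 -0.7185 -0.9832


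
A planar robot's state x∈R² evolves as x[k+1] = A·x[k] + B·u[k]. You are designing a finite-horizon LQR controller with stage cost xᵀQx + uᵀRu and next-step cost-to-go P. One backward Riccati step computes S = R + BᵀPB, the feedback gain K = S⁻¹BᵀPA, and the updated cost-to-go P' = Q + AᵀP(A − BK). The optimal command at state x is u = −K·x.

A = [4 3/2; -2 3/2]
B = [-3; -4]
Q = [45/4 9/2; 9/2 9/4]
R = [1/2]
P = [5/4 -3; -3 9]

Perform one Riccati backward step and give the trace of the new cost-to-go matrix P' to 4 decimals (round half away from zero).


27.2414

BᵀP = [8.2500 -27.0000]
S = R + BᵀPB = [1/2] + [83.2500] = [83.7500]
BᵀPA = [87.0000 -28.1250]
K = S⁻¹·BᵀPA = [1.0388 -0.3358]
A−BK = [7.1164 0.4925; 2.1552 0.1567]
AᵀP(A−BK) = [13.6239 0.7164; 0.7164 0.1175]
P' = Q + AᵀP(A−BK) = [24.8739 5.2164; 5.2164 2.3675]
tr(P') = 27.2414


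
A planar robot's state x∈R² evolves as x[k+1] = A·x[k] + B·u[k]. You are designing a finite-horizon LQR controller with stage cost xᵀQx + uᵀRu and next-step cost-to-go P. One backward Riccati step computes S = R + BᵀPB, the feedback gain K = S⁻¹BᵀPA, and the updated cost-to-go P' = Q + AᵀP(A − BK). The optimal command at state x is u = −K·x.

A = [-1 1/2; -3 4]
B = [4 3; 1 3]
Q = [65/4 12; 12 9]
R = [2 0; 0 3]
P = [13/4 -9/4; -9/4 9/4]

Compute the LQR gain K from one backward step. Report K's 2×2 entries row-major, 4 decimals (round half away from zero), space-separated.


0.4762 -0.8810 -0.7262 1.0060

BᵀP = [10.7500 -6.7500; 3.0000 0.0000]
S = R + BᵀPB = [2 0; 0 3] + [36.2500 12.0000; 12.0000 9.0000] = [38.2500 12.0000; 12.0000 12.0000]
BᵀPA = [9.5000 -21.6250; -3.0000 1.5000]
K = S⁻¹·BᵀPA = [0.4762 -0.8810; -0.7262 1.0060]
A−BK = [-0.7262 1.0060; -1.2976 1.8631]
AᵀP(A−BK) = [3.2976 -4.8631; -4.8631 7.2530]
P' = Q + AᵀP(A−BK) = [19.5476 7.1369; 7.1369 16.2530]
tr(P') = 35.8006


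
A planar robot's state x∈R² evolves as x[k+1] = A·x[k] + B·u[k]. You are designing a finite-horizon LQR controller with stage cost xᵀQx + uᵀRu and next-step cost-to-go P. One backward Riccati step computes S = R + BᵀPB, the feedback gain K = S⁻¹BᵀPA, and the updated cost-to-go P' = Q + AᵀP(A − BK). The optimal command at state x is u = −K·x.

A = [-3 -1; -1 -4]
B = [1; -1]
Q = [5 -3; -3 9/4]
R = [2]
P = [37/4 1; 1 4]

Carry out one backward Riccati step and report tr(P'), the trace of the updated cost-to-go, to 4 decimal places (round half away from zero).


BᵀP = [8.2500 -3.0000]
S = R + BᵀPB = [2] + [11.2500] = [13.2500]
BᵀPA = [-21.7500 3.7500]
K = S⁻¹·BᵀPA = [-1.6415 0.2830]
A−BK = [-1.3585 -1.2830; -2.6415 -3.7170]
AᵀP(A−BK) = [57.5472 62.9057; 62.9057 80.1887]
P' = Q + AᵀP(A−BK) = [62.5472 59.9057; 59.9057 82.4387]
tr(P') = 144.9858

144.9858


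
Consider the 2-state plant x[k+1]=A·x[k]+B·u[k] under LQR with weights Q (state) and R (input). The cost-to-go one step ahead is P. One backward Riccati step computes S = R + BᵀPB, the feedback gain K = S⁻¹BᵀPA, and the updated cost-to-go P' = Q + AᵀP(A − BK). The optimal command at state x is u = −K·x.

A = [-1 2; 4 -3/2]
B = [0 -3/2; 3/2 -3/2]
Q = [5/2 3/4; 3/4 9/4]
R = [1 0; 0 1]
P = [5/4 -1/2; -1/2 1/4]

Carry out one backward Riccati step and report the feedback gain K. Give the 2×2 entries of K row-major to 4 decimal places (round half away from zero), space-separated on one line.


BᵀP = [-0.7500 0.3750; -1.1250 0.3750]
S = R + BᵀPB = [1 0; 0 1] + [0.5625 0.5625; 0.5625 1.1250] = [1.5625 0.5625; 0.5625 2.1250]
BᵀPA = [2.2500 -2.0625; 2.6250 -2.8125]
K = S⁻¹·BᵀPA = [1.1001 -0.9324; 0.9441 -1.0767]
A−BK = [0.4161 0.3849; 3.7659 -1.7165]
AᵀP(A−BK) = [4.2965 -3.8257; -3.8257 3.6112]
P' = Q + AᵀP(A−BK) = [6.7965 -3.0757; -3.0757 5.8612]
tr(P') = 12.6577

1.1001 -0.9324 0.9441 -1.0767


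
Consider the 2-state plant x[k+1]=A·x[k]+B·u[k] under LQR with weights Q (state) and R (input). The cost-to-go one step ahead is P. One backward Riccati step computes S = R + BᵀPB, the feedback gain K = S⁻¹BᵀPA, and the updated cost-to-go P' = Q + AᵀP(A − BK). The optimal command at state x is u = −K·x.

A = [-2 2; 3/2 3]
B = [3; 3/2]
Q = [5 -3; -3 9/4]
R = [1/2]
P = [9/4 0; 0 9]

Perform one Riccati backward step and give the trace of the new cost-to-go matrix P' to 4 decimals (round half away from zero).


54.2668

BᵀP = [6.7500 13.5000]
S = R + BᵀPB = [1/2] + [40.5000] = [41.0000]
BᵀPA = [6.7500 54.0000]
K = S⁻¹·BᵀPA = [0.1646 1.3171]
A−BK = [-2.4939 -1.9512; 1.2530 1.0244]
AᵀP(A−BK) = [28.1387 22.6098; 22.6098 18.8780]
P' = Q + AᵀP(A−BK) = [33.1387 19.6098; 19.6098 21.1280]
tr(P') = 54.2668


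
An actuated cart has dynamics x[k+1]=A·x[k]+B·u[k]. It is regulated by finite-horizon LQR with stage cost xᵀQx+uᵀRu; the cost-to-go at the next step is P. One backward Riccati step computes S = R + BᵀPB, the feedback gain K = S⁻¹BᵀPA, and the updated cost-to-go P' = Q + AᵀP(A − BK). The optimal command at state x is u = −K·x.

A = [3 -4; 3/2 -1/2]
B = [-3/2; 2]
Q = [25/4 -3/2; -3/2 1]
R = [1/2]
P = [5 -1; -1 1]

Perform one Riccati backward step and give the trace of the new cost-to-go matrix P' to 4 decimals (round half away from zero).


36.4799

BᵀP = [-9.5000 3.5000]
S = R + BᵀPB = [1/2] + [21.2500] = [21.7500]
BᵀPA = [-23.2500 36.2500]
K = S⁻¹·BᵀPA = [-1.0690 1.6667]
A−BK = [1.3966 -1.5000; 3.6379 -3.8333]
AᵀP(A−BK) = [13.3966 -14.5000; -14.5000 15.8333]
P' = Q + AᵀP(A−BK) = [19.6466 -16.0000; -16.0000 16.8333]
tr(P') = 36.4799


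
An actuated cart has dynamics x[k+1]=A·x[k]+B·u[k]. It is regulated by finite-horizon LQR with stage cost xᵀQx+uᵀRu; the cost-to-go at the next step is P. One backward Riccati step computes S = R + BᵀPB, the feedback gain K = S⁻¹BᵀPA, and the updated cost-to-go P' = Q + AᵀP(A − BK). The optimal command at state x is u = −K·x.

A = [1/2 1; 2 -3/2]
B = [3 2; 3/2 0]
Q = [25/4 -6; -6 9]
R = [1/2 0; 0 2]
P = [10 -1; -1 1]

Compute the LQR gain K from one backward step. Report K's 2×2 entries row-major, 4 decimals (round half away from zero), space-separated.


0.4860 -0.0726 -0.5168 0.6462

BᵀP = [28.5000 -1.5000; 20.0000 -2.0000]
S = R + BᵀPB = [1/2 0; 0 2] + [83.2500 57.0000; 57.0000 40.0000] = [83.7500 57.0000; 57.0000 42.0000]
BᵀPA = [11.2500 30.7500; 6.0000 23.0000]
K = S⁻¹·BᵀPA = [0.4860 -0.0726; -0.5168 0.6462]
A−BK = [0.0754 -0.0745; 1.2709 -1.3911]
AᵀP(A−BK) = [2.1327 -2.3101; -2.3101 2.6210]
P' = Q + AᵀP(A−BK) = [8.3827 -8.3101; -8.3101 11.6210]
tr(P') = 20.0037


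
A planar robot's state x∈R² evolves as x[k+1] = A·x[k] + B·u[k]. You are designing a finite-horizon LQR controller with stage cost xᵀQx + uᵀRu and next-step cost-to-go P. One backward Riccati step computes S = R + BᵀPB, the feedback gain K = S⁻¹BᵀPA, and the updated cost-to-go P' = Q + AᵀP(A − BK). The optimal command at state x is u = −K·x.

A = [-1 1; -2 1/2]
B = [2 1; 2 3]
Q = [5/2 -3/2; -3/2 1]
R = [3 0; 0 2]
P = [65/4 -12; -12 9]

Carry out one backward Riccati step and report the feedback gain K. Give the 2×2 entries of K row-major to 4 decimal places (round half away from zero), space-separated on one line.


-0.0157 0.2622 -0.3816 -0.3581

BᵀP = [8.5000 -6.0000; -19.7500 15.0000]
S = R + BᵀPB = [3 0; 0 2] + [5.0000 -9.5000; -9.5000 25.2500] = [8.0000 -9.5000; -9.5000 27.2500]
BᵀPA = [3.5000 5.5000; -10.2500 -12.2500]
K = S⁻¹·BᵀPA = [-0.0157 0.2622; -0.3816 -0.3581]
A−BK = [-0.5871 0.8337; -0.8239 1.0499]
AᵀP(A−BK) = [0.3933 0.1614; 0.1614 0.6707]
P' = Q + AᵀP(A−BK) = [2.8933 -1.3386; -1.3386 1.6707]
tr(P') = 4.5641
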